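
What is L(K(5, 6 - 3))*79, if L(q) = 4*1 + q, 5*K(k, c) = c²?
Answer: 2291/5 ≈ 458.20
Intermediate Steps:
K(k, c) = c²/5
L(q) = 4 + q
L(K(5, 6 - 3))*79 = (4 + (6 - 3)²/5)*79 = (4 + (⅕)*3²)*79 = (4 + (⅕)*9)*79 = (4 + 9/5)*79 = (29/5)*79 = 2291/5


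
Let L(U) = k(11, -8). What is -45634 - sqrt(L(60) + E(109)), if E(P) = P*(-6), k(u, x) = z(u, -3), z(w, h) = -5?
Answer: -45634 - I*sqrt(659) ≈ -45634.0 - 25.671*I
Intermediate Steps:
k(u, x) = -5
L(U) = -5
E(P) = -6*P
-45634 - sqrt(L(60) + E(109)) = -45634 - sqrt(-5 - 6*109) = -45634 - sqrt(-5 - 654) = -45634 - sqrt(-659) = -45634 - I*sqrt(659)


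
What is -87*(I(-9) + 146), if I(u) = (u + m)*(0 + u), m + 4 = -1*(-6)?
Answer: -18183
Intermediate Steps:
m = 2 (m = -4 - 1*(-6) = -4 + 6 = 2)
I(u) = u*(2 + u) (I(u) = (u + 2)*(0 + u) = (2 + u)*u = u*(2 + u))
-87*(I(-9) + 146) = -87*(-9*(2 - 9) + 146) = -87*(-9*(-7) + 146) = -87*(63 + 146) = -87*209 = -18183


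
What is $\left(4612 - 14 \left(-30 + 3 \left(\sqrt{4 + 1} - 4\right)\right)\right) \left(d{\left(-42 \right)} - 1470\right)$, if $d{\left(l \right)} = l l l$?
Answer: $-392901600 + 3173436 \sqrt{5} \approx -3.8581 \cdot 10^{8}$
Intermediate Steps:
$d{\left(l \right)} = l^{3}$ ($d{\left(l \right)} = l l^{2} = l^{3}$)
$\left(4612 - 14 \left(-30 + 3 \left(\sqrt{4 + 1} - 4\right)\right)\right) \left(d{\left(-42 \right)} - 1470\right) = \left(4612 - 14 \left(-30 + 3 \left(\sqrt{4 + 1} - 4\right)\right)\right) \left(\left(-42\right)^{3} - 1470\right) = \left(4612 - 14 \left(-30 + 3 \left(\sqrt{5} - 4\right)\right)\right) \left(-74088 - 1470\right) = \left(4612 - 14 \left(-30 + 3 \left(-4 + \sqrt{5}\right)\right)\right) \left(-75558\right) = \left(4612 - 14 \left(-30 - \left(12 - 3 \sqrt{5}\right)\right)\right) \left(-75558\right) = \left(4612 - 14 \left(-42 + 3 \sqrt{5}\right)\right) \left(-75558\right) = \left(4612 + \left(588 - 42 \sqrt{5}\right)\right) \left(-75558\right) = \left(5200 - 42 \sqrt{5}\right) \left(-75558\right) = -392901600 + 3173436 \sqrt{5}$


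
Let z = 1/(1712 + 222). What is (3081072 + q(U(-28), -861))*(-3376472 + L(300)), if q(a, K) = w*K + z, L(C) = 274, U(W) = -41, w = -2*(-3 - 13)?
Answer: -9969081610788419/967 ≈ -1.0309e+13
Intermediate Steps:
w = 32 (w = -2*(-16) = 32)
z = 1/1934 ≈ 0.00051706
q(a, K) = 1/1934 + 32*K (q(a, K) = 32*K + 1/1934 = 1/1934 + 32*K)
(3081072 + q(U(-28), -861))*(-3376472 + L(300)) = (3081072 + (1/1934 + 32*(-861)))*(-3376472 + 274) = (3081072 + (1/1934 - 27552))*(-3376198) = (3081072 - 53285567/1934)*(-3376198) = (5905507681/1934)*(-3376198) = -9969081610788419/967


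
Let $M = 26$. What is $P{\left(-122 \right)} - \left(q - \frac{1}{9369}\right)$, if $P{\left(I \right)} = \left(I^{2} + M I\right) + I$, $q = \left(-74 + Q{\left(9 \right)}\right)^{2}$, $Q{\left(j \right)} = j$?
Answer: $\frac{69002686}{9369} \approx 7365.0$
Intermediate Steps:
$q = 4225$ ($q = \left(-74 + 9\right)^{2} = \left(-65\right)^{2} = 4225$)
$P{\left(I \right)} = I^{2} + 27 I$ ($P{\left(I \right)} = \left(I^{2} + 26 I\right) + I = I^{2} + 27 I$)
$P{\left(-122 \right)} - \left(q - \frac{1}{9369}\right) = - 122 \left(27 - 122\right) - \left(4225 - \frac{1}{9369}\right) = \left(-122\right) \left(-95\right) - \left(4225 - \frac{1}{9369}\right) = 11590 - \left(4225 - \frac{1}{9369}\right) = 11590 - \frac{39584024}{9369} = \frac{69002686}{9369}$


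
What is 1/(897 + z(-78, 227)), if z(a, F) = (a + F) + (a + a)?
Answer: 1/890 ≈ 0.0011236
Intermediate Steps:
z(a, F) = F + 3*a (z(a, F) = (F + a) + 2*a = F + 3*a)
1/(897 + z(-78, 227)) = 1/(897 + (227 + 3*(-78))) = 1/(897 + (227 - 234)) = 1/(897 - 7) = 1/890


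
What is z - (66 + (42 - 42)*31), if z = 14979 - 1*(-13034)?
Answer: 27947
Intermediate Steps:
z = 28013 (z = 14979 + 13034 = 28013)
z - (66 + (42 - 42)*31) = 28013 - (66 + (42 - 42)*31) = 28013 - (66 + 0*31) = 28013 - (66 + 0) = 28013 - 1*66 = 28013 - 66 = 27947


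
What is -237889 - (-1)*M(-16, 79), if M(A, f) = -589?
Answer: -238478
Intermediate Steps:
-237889 - (-1)*M(-16, 79) = -237889 - (-1)*(-589) = -237889 - 1*589 = -237889 - 589 = -238478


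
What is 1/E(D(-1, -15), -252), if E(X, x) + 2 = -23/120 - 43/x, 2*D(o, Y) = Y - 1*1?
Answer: -2520/5093 ≈ -0.49480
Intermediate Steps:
D(o, Y) = -1/2 + Y/2 (D(o, Y) = (Y - 1*1)/2 = (Y - 1)/2 = (-1 + Y)/2 = -1/2 + Y/2)
E(X, x) = -263/120 - 43/x (E(X, x) = -2 + (-23/120 - 43/x) = -263/120 - 43/x)
1/E(D(-1, -15), -252) = 1/(-263/120 - 43/(-252)) = 1/(-263/120 - 43*(-1/252)) = 1/(-263/120 + 43/252) = 1/(-5093/2520) = -2520/5093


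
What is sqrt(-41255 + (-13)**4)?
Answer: I*sqrt(12694) ≈ 112.67*I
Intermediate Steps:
sqrt(-41255 + (-13)**4) = sqrt(-41255 + 28561) = sqrt(-12694) = I*sqrt(12694)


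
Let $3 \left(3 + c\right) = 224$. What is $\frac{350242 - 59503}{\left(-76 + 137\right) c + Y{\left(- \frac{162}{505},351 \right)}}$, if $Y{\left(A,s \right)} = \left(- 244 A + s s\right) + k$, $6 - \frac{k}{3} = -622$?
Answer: $\frac{440469585}{196245434} \approx 2.2445$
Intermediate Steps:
$k = 1884$ ($k = 18 - -1866 = 18 + 1866 = 1884$)
$c = \frac{215}{3}$ ($c = -3 + \frac{1}{3} \cdot 224 = -3 + \frac{224}{3} = \frac{215}{3} \approx 71.667$)
$Y{\left(A,s \right)} = 1884 + s^{2} - 244 A$ ($Y{\left(A,s \right)} = \left(- 244 A + s s\right) + 1884 = \left(- 244 A + s^{2}\right) + 1884 = \left(s^{2} - 244 A\right) + 1884 = 1884 + s^{2} - 244 A$)
$\frac{350242 - 59503}{\left(-76 + 137\right) c + Y{\left(- \frac{162}{505},351 \right)}} = \frac{350242 - 59503}{\left(-76 + 137\right) \frac{215}{3} + \left(1884 + 351^{2} - 244 \left(- \frac{162}{505}\right)\right)} = \frac{290739}{61 \cdot \frac{215}{3} + \left(1884 + 123201 - 244 \left(\left(-162\right) \frac{1}{505}\right)\right)} = \frac{290739}{\frac{13115}{3} + \left(1884 + 123201 - - \frac{39528}{505}\right)} = \frac{290739}{\frac{13115}{3} + \left(1884 + 123201 + \frac{39528}{505}\right)} = \frac{290739}{\frac{13115}{3} + \frac{63207453}{505}} = \frac{290739}{\frac{196245434}{1515}} = 290739 \cdot \frac{1515}{196245434} = \frac{440469585}{196245434}$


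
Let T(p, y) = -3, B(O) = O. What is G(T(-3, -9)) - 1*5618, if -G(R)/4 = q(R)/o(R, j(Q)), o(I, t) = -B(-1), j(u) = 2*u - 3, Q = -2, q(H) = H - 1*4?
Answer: -5590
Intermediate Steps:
q(H) = -4 + H (q(H) = H - 4 = -4 + H)
j(u) = -3 + 2*u
o(I, t) = 1 (o(I, t) = -1*(-1) = 1)
G(R) = 16 - 4*R (G(R) = -4*(-4 + R)/1 = -4*(-4 + R) = 16 - 4*R)
G(T(-3, -9)) - 1*5618 = (16 - 4*(-3)) - 1*5618 = (16 + 12) - 5618 = 28 - 5618 = -5590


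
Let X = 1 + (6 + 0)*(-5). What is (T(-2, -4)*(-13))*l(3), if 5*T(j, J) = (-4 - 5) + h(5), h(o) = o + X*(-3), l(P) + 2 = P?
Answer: -1079/5 ≈ -215.80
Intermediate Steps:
l(P) = -2 + P
X = -29 (X = 1 + 6*(-5) = 1 - 30 = -29)
h(o) = 87 + o (h(o) = o - 29*(-3) = o + 87 = 87 + o)
T(j, J) = 83/5 (T(j, J) = ((-4 - 5) + (87 + 5))/5 = (-9 + 92)/5 = (⅕)*83 = 83/5)
(T(-2, -4)*(-13))*l(3) = ((83/5)*(-13))*(-2 + 3) = -1079/5*1 = -1079/5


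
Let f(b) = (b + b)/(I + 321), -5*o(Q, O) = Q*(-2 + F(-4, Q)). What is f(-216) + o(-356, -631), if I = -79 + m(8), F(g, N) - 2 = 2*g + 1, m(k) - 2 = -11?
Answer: -582796/1165 ≈ -500.25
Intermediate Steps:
m(k) = -9 (m(k) = 2 - 11 = -9)
F(g, N) = 3 + 2*g (F(g, N) = 2 + (2*g + 1) = 2 + (1 + 2*g) = 3 + 2*g)
o(Q, O) = 7*Q/5 (o(Q, O) = -Q*(-2 + (3 + 2*(-4)))/5 = -Q*(-2 + (3 - 8))/5 = -Q*(-2 - 5)/5 = -Q*(-7)/5 = -(-7)*Q/5 = 7*Q/5)
I = -88 (I = -79 - 9 = -88)
f(b) = 2*b/233 (f(b) = (b + b)/(-88 + 321) = (2*b)/233 = (2*b)*(1/233) = 2*b/233)
f(-216) + o(-356, -631) = (2/233)*(-216) + (7/5)*(-356) = -432/233 - 2492/5 = -582796/1165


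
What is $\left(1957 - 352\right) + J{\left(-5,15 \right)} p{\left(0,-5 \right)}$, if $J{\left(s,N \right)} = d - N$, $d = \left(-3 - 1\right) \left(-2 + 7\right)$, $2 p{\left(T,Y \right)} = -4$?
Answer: $1675$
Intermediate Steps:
$p{\left(T,Y \right)} = -2$ ($p{\left(T,Y \right)} = \frac{1}{2} \left(-4\right) = -2$)
$d = -20$ ($d = \left(-4\right) 5 = -20$)
$J{\left(s,N \right)} = -20 - N$
$\left(1957 - 352\right) + J{\left(-5,15 \right)} p{\left(0,-5 \right)} = \left(1957 - 352\right) + \left(-20 - 15\right) \left(-2\right) = 1605 + \left(-20 - 15\right) \left(-2\right) = 1605 - -70 = 1605 + 70 = 1675$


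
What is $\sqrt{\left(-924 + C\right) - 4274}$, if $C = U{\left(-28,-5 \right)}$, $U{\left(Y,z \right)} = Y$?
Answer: $i \sqrt{5226} \approx 72.291 i$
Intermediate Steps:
$C = -28$
$\sqrt{\left(-924 + C\right) - 4274} = \sqrt{\left(-924 - 28\right) - 4274} = \sqrt{-952 - 4274} = \sqrt{-5226} = i \sqrt{5226}$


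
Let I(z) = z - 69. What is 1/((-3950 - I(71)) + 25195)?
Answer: 1/21243 ≈ 4.7074e-5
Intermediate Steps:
I(z) = -69 + z
1/((-3950 - I(71)) + 25195) = 1/((-3950 - (-69 + 71)) + 25195) = 1/((-3950 - 1*2) + 25195) = 1/((-3950 - 2) + 25195) = 1/(-3952 + 25195) = 1/21243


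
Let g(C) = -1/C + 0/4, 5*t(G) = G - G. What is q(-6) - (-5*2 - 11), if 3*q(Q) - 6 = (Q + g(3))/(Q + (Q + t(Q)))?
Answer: 2503/108 ≈ 23.176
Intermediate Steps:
t(G) = 0 (t(G) = (G - G)/5 = (1/5)*0 = 0)
g(C) = -1/C (g(C) = -1/C + 0*(1/4) = -1/C + 0 = -1/C)
q(Q) = 2 + (-1/3 + Q)/(6*Q) (q(Q) = 2 + ((Q - 1/3)/(Q + (Q + 0)))/3 = 2 + ((Q - 1*1/3)/(Q + Q))/3 = 2 + ((Q - 1/3)/((2*Q)))/3 = 2 + ((-1/3 + Q)*(1/(2*Q)))/3 = 2 + ((-1/3 + Q)/(2*Q))/3 = 2 + (-1/3 + Q)/(6*Q))
q(-6) - (-5*2 - 11) = (1/18)*(-1 + 39*(-6))/(-6) - (-5*2 - 11) = (1/18)*(-1/6)*(-1 - 234) - (-10 - 11) = (1/18)*(-1/6)*(-235) - 1*(-21) = 235/108 + 21 = 2503/108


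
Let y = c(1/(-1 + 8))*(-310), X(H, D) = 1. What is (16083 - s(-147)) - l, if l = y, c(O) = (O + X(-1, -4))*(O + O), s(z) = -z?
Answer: 785824/49 ≈ 16037.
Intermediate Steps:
c(O) = 2*O*(1 + O) (c(O) = (O + 1)*(O + O) = (1 + O)*(2*O) = 2*O*(1 + O))
y = -4960/49 (y = (2*(1 + 1/(-1 + 8))/(-1 + 8))*(-310) = (2*(1 + 1/7)/7)*(-310) = (2*(⅐)*(1 + ⅐))*(-310) = (2*(⅐)*(8/7))*(-310) = (16/49)*(-310) = -4960/49 ≈ -101.22)
l = -4960/49 ≈ -101.22
(16083 - s(-147)) - l = (16083 - (-1)*(-147)) - 1*(-4960/49) = (16083 - 1*147) + 4960/49 = (16083 - 147) + 4960/49 = 15936 + 4960/49 = 785824/49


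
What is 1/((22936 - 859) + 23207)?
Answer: 1/45284 ≈ 2.2083e-5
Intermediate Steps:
1/((22936 - 859) + 23207) = 1/(22077 + 23207) = 1/45284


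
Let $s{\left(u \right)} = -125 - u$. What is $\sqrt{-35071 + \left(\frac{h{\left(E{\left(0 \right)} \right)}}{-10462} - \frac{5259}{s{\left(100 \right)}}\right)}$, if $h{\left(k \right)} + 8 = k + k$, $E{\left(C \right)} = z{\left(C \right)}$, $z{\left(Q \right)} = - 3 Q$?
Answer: $\frac{2 i \sqrt{53944922235894}}{78465} \approx 187.21 i$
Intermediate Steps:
$E{\left(C \right)} = - 3 C$
$h{\left(k \right)} = -8 + 2 k$ ($h{\left(k \right)} = -8 + \left(k + k\right) = -8 + 2 k$)
$\sqrt{-35071 + \left(\frac{h{\left(E{\left(0 \right)} \right)}}{-10462} - \frac{5259}{s{\left(100 \right)}}\right)} = \sqrt{-35071 - \left(\frac{5259}{-125 - 100} - \frac{-8 + 2 \left(\left(-3\right) 0\right)}{-10462}\right)} = \sqrt{-35071 - \left(\frac{5259}{-125 - 100} - \left(-8 + 2 \cdot 0\right) \left(- \frac{1}{10462}\right)\right)} = \sqrt{-35071 + \left(\left(-8 + 0\right) \left(- \frac{1}{10462}\right) - \frac{5259}{-225}\right)} = \sqrt{-35071 - - \frac{9170243}{392325}} = \sqrt{-35071 + \left(\frac{4}{5231} + \frac{1753}{75}\right)} = \sqrt{-35071 + \frac{9170243}{392325}} = \sqrt{- \frac{13750059832}{392325}} = \frac{2 i \sqrt{53944922235894}}{78465}$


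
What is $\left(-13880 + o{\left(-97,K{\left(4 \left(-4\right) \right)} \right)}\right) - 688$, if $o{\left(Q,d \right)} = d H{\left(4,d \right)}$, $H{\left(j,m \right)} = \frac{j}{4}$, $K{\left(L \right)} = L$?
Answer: $-14584$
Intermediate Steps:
$H{\left(j,m \right)} = \frac{j}{4}$ ($H{\left(j,m \right)} = j \frac{1}{4} = \frac{j}{4}$)
$o{\left(Q,d \right)} = d$ ($o{\left(Q,d \right)} = d \frac{1}{4} \cdot 4 = d 1 = d$)
$\left(-13880 + o{\left(-97,K{\left(4 \left(-4\right) \right)} \right)}\right) - 688 = \left(-13880 + 4 \left(-4\right)\right) - 688 = \left(-13880 - 16\right) - 688 = -13896 - 688 = -14584$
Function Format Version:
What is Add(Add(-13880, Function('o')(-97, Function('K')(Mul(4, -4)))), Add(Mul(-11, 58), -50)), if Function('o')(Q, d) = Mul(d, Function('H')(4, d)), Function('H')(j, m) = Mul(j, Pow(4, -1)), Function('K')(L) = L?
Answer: -14584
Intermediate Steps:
Function('H')(j, m) = Mul(Rational(1, 4), j) (Function('H')(j, m) = Mul(j, Rational(1, 4)) = Mul(Rational(1, 4), j))
Function('o')(Q, d) = d (Function('o')(Q, d) = Mul(d, Mul(Rational(1, 4), 4)) = Mul(d, 1) = d)
Add(Add(-13880, Function('o')(-97, Function('K')(Mul(4, -4)))), Add(Mul(-11, 58), -50)) = Add(Add(-13880, Mul(4, -4)), Add(Mul(-11, 58), -50)) = Add(Add(-13880, -16), Add(-638, -50)) = Add(-13896, -688) = -14584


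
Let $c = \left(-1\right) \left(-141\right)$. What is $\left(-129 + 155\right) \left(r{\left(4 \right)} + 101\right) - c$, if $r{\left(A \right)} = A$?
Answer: $2589$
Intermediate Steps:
$c = 141$
$\left(-129 + 155\right) \left(r{\left(4 \right)} + 101\right) - c = \left(-129 + 155\right) \left(4 + 101\right) - 141 = 26 \cdot 105 - 141 = 2730 - 141 = 2589$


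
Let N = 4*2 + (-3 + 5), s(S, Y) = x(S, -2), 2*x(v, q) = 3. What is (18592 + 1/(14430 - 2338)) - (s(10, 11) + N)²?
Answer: 111607649/6046 ≈ 18460.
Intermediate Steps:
x(v, q) = 3/2 (x(v, q) = (½)*3 = 3/2)
s(S, Y) = 3/2
N = 10 (N = 8 + 2 = 10)
(18592 + 1/(14430 - 2338)) - (s(10, 11) + N)² = (18592 + 1/(14430 - 2338)) - (3/2 + 10)² = (18592 + 1/12092) - (23/2)² = (18592 + 1/12092) - 1*529/4 = 224814465/12092 - 529/4 = 111607649/6046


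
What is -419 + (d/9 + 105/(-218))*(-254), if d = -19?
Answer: 235010/981 ≈ 239.56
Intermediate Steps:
-419 + (d/9 + 105/(-218))*(-254) = -419 + (-19/9 + 105/(-218))*(-254) = -419 + (-19*⅑ + 105*(-1/218))*(-254) = -419 + (-19/9 - 105/218)*(-254) = -419 - 5087/1962*(-254) = -419 + 646049/981 = 235010/981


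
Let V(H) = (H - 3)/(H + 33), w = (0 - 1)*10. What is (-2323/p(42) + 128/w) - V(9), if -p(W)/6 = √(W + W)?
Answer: -453/35 + 2323*√21/252 ≈ 29.300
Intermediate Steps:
w = -10 (w = -1*10 = -10)
V(H) = (-3 + H)/(33 + H)
p(W) = -6*√2*√W (p(W) = -6*√(W + W) = -6*√2*√W)
(-2323/p(42) + 128/w) - V(9) = (-2323*(-√21/252) + 128/(-10)) - (-3 + 9)/(33 + 9) = (-2323*(-√21/252) + 128*(-⅒)) - 6/42 = (-(-2323)*√21/252 - 64/5) - 6/42 = (2323*√21/252 - 64/5) - 1*⅐ = (-64/5 + 2323*√21/252) - ⅐ = -453/35 + 2323*√21/252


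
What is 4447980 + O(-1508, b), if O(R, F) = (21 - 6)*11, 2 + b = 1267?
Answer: 4448145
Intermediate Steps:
b = 1265 (b = -2 + 1267 = 1265)
O(R, F) = 165 (O(R, F) = 15*11 = 165)
4447980 + O(-1508, b) = 4447980 + 165 = 4448145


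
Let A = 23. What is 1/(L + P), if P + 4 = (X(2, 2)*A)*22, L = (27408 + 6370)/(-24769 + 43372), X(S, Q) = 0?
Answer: -18603/40634 ≈ -0.45782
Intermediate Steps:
L = 33778/18603 ≈ 1.8157
P = -4 (P = -4 + (0*23)*22 = -4 + 0*22 = -4 + 0 = -4)
1/(L + P) = 1/(33778/18603 - 4) = 1/(-40634/18603) = -18603/40634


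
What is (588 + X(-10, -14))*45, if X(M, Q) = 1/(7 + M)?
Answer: 26445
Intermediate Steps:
(588 + X(-10, -14))*45 = (588 + 1/(7 - 10))*45 = (588 + 1/(-3))*45 = (588 - 1/3)*45 = (1763/3)*45 = 26445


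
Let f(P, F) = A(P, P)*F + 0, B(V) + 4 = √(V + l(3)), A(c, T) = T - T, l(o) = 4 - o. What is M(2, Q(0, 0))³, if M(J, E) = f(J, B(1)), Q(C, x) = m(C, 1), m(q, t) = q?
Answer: 0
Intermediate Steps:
A(c, T) = 0
B(V) = -4 + √(1 + V) (B(V) = -4 + √(V + (4 - 1*3)) = -4 + √(V + (4 - 3)) = -4 + √(V + 1) = -4 + √(1 + V))
f(P, F) = 0 (f(P, F) = 0*F + 0 = 0 + 0 = 0)
Q(C, x) = C
M(J, E) = 0
M(2, Q(0, 0))³ = 0³ = 0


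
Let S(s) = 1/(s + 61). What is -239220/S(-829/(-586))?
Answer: -4374735750/293 ≈ -1.4931e+7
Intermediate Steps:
S(s) = 1/(61 + s)
-239220/S(-829/(-586)) = -239220/(1/(61 - 829/(-586))) = -239220/(1/(61 - 829*(-1/586))) = -239220/(1/(61 + 829/586)) = -239220/(1/(36575/586)) = -239220/586/36575 = -239220*36575/586 = -4374735750/293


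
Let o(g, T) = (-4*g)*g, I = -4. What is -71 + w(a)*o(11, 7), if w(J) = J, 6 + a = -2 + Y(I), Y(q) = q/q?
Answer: 3317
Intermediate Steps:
o(g, T) = -4*g²
Y(q) = 1
a = -7 (a = -6 + (-2 + 1) = -6 - 1 = -7)
-71 + w(a)*o(11, 7) = -71 - (-28)*11² = -71 - (-28)*121 = -71 - 7*(-484) = -71 + 3388 = 3317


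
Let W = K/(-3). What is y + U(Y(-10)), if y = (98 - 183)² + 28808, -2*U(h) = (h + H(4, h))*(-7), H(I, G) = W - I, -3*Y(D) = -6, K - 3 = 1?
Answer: 108064/3 ≈ 36021.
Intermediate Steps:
K = 4 (K = 3 + 1 = 4)
Y(D) = 2 (Y(D) = -⅓*(-6) = 2)
W = -4/3 (W = 4/(-3) = 4*(-⅓) = -4/3 ≈ -1.3333)
H(I, G) = -4/3 - I
U(h) = -56/3 + 7*h/2 (U(h) = -(h + (-4/3 - 1*4))*(-7)/2 = -(h + (-4/3 - 4))*(-7)/2 = -(h - 16/3)*(-7)/2 = -(-16/3 + h)*(-7)/2 = -(112/3 - 7*h)/2 = -56/3 + 7*h/2)
y = 36033 (y = (-85)² + 28808 = 7225 + 28808 = 36033)
y + U(Y(-10)) = 36033 + (-56/3 + (7/2)*2) = 36033 + (-56/3 + 7) = 36033 - 35/3 = 108064/3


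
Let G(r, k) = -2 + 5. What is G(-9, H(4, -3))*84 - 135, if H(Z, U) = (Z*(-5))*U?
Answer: 117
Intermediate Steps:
H(Z, U) = -5*U*Z (H(Z, U) = (-5*Z)*U = -5*U*Z)
G(r, k) = 3
G(-9, H(4, -3))*84 - 135 = 3*84 - 135 = 252 - 135 = 117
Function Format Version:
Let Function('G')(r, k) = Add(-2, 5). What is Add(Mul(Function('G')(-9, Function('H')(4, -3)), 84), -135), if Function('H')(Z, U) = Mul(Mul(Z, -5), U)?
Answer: 117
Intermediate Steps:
Function('H')(Z, U) = Mul(-5, U, Z) (Function('H')(Z, U) = Mul(Mul(-5, Z), U) = Mul(-5, U, Z))
Function('G')(r, k) = 3
Add(Mul(Function('G')(-9, Function('H')(4, -3)), 84), -135) = Add(Mul(3, 84), -135) = Add(252, -135) = 117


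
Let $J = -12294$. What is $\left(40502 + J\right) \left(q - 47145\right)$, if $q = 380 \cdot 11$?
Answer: $-1211956720$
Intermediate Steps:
$q = 4180$
$\left(40502 + J\right) \left(q - 47145\right) = \left(40502 - 12294\right) \left(4180 - 47145\right) = 28208 \left(-42965\right) = -1211956720$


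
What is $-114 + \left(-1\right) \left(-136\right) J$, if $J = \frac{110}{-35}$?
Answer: $- \frac{3790}{7} \approx -541.43$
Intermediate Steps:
$J = - \frac{22}{7}$ ($J = 110 \left(- \frac{1}{35}\right) = - \frac{22}{7} \approx -3.1429$)
$-114 + \left(-1\right) \left(-136\right) J = -114 + \left(-1\right) \left(-136\right) \left(- \frac{22}{7}\right) = -114 + 136 \left(- \frac{22}{7}\right) = -114 - \frac{2992}{7} = - \frac{3790}{7}$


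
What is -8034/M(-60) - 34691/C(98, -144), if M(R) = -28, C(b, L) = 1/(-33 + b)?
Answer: -31564793/14 ≈ -2.2546e+6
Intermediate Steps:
-8034/M(-60) - 34691/C(98, -144) = -8034/(-28) - 34691/(1/(-33 + 98)) = -8034*(-1/28) - 34691/(1/65) = 4017/14 - 34691/1/65 = 4017/14 - 34691*65 = 4017/14 - 2254915 = -31564793/14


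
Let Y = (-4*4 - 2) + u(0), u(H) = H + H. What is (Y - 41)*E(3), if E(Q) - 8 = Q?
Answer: -649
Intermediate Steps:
u(H) = 2*H
E(Q) = 8 + Q
Y = -18 (Y = (-4*4 - 2) + 2*0 = (-16 - 2) + 0 = -18 + 0 = -18)
(Y - 41)*E(3) = (-18 - 41)*(8 + 3) = -59*11 = -649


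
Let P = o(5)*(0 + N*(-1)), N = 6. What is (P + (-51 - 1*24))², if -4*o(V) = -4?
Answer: 6561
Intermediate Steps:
o(V) = 1 (o(V) = -¼*(-4) = 1)
P = -6 (P = 1*(0 + 6*(-1)) = 1*(0 - 6) = 1*(-6) = -6)
(P + (-51 - 1*24))² = (-6 + (-51 - 1*24))² = (-6 + (-51 - 24))² = (-6 - 75)² = (-81)² = 6561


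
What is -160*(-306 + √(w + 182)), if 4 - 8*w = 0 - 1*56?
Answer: 48960 - 80*√758 ≈ 46757.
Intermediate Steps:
w = 15/2 (w = ½ - (0 - 1*56)/8 = ½ - (0 - 56)/8 = ½ - ⅛*(-56) = ½ + 7 = 15/2 ≈ 7.5000)
-160*(-306 + √(w + 182)) = -160*(-306 + √(15/2 + 182)) = -160*(-306 + √(379/2)) = -160*(-306 + √758/2) = 48960 - 80*√758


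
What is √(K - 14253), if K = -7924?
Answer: I*√22177 ≈ 148.92*I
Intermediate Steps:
√(K - 14253) = √(-7924 - 14253) = √(-22177) = I*√22177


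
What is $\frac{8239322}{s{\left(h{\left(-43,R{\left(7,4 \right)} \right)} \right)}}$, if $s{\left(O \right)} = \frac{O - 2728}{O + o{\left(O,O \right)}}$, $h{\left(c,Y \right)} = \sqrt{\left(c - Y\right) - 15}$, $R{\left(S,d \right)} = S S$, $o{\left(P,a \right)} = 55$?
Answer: $\frac{8239322 \left(\sqrt{107} - 55 i\right)}{\sqrt{107} + 2728 i} \approx -1.6599 \cdot 10^{5} - 31871.0 i$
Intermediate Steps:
$R{\left(S,d \right)} = S^{2}$
$h{\left(c,Y \right)} = \sqrt{-15 + c - Y}$
$s{\left(O \right)} = \frac{-2728 + O}{55 + O}$ ($s{\left(O \right)} = \frac{O - 2728}{O + 55} = \frac{-2728 + O}{55 + O}$)
$\frac{8239322}{s{\left(h{\left(-43,R{\left(7,4 \right)} \right)} \right)}} = \frac{8239322}{\frac{1}{55 + \sqrt{-15 - 43 - 7^{2}}} \left(-2728 + \sqrt{-15 - 43 - 7^{2}}\right)} = \frac{8239322}{\frac{1}{55 + \sqrt{-15 - 43 - 49}} \left(-2728 + \sqrt{-15 - 43 - 49}\right)} = \frac{8239322}{\frac{1}{55 + \sqrt{-107}} \left(-2728 + \sqrt{-107}\right)} = \frac{8239322}{\frac{1}{55 + i \sqrt{107}} \left(-2728 + i \sqrt{107}\right)} = 8239322 \frac{55 + i \sqrt{107}}{-2728 + i \sqrt{107}} = \frac{8239322 \left(55 + i \sqrt{107}\right)}{-2728 + i \sqrt{107}}$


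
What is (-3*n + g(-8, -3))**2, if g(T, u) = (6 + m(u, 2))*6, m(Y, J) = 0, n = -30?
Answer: 15876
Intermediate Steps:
g(T, u) = 36 (g(T, u) = (6 + 0)*6 = 6*6 = 36)
(-3*n + g(-8, -3))**2 = (-3*(-30) + 36)**2 = (90 + 36)**2 = 126**2 = 15876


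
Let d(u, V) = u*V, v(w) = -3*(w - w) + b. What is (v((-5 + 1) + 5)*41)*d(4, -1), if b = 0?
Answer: 0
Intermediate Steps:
v(w) = 0 (v(w) = -3*(w - w) + 0 = -3*0 + 0 = 0 + 0 = 0)
d(u, V) = V*u
(v((-5 + 1) + 5)*41)*d(4, -1) = (0*41)*(-1*4) = 0*(-4) = 0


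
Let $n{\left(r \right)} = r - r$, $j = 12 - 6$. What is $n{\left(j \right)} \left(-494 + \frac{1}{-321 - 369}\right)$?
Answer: $0$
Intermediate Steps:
$j = 6$ ($j = 12 - 6 = 6$)
$n{\left(r \right)} = 0$
$n{\left(j \right)} \left(-494 + \frac{1}{-321 - 369}\right) = 0 \left(-494 + \frac{1}{-321 - 369}\right) = 0 \left(-494 + \frac{1}{-690}\right) = 0 \left(-494 - \frac{1}{690}\right) = 0 \left(- \frac{340861}{690}\right) = 0$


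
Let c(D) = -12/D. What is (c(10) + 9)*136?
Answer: 5304/5 ≈ 1060.8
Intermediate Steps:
(c(10) + 9)*136 = (-12/10 + 9)*136 = (-12*⅒ + 9)*136 = (-6/5 + 9)*136 = (39/5)*136 = 5304/5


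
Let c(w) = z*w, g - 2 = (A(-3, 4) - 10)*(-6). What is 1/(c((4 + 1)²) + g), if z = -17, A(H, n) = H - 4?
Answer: -1/321 ≈ -0.0031153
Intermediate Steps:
A(H, n) = -4 + H
g = 104 (g = 2 + ((-4 - 3) - 10)*(-6) = 2 + (-7 - 10)*(-6) = 2 - 17*(-6) = 2 + 102 = 104)
c(w) = -17*w
1/(c((4 + 1)²) + g) = 1/(-17*(4 + 1)² + 104) = 1/(-17*5² + 104) = 1/(-17*25 + 104) = 1/(-425 + 104) = 1/(-321) = -1/321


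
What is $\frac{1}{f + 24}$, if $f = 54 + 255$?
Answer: $\frac{1}{333} \approx 0.003003$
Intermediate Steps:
$f = 309$
$\frac{1}{f + 24} = \frac{1}{309 + 24} = \frac{1}{333}$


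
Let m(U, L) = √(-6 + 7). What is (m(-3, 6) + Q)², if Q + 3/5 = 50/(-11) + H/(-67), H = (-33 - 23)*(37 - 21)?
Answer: 1156272016/13579225 ≈ 85.150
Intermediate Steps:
H = -896 (H = -56*16 = -896)
m(U, L) = 1 (m(U, L) = √1 = 1)
Q = 30319/3685 (Q = -⅗ + (50/(-11) - 896/(-67)) = -⅗ + (50*(-1/11) - 896*(-1/67)) = -⅗ + (-50/11 + 896/67) = -⅗ + 6506/737 = 30319/3685 ≈ 8.2277)
(m(-3, 6) + Q)² = (1 + 30319/3685)² = (34004/3685)² = 1156272016/13579225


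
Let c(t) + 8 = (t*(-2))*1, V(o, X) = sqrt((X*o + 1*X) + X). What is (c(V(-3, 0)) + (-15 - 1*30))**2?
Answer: 2809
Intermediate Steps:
V(o, X) = sqrt(2*X + X*o) (V(o, X) = sqrt((X*o + X) + X) = sqrt((X + X*o) + X) = sqrt(2*X + X*o))
c(t) = -8 - 2*t (c(t) = -8 + (t*(-2))*1 = -8 - 2*t*1 = -8 - 2*t)
(c(V(-3, 0)) + (-15 - 1*30))**2 = ((-8 - 2*sqrt(0*(2 - 3))) + (-15 - 1*30))**2 = ((-8 - 2*sqrt(0*(-1))) + (-15 - 30))**2 = ((-8 - 2*sqrt(0)) - 45)**2 = ((-8 - 2*0) - 45)**2 = ((-8 + 0) - 45)**2 = (-8 - 45)**2 = (-53)**2 = 2809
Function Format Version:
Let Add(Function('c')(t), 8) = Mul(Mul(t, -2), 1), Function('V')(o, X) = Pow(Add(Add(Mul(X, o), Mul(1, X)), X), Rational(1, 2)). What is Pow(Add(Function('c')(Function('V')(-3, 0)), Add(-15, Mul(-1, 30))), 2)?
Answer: 2809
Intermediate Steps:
Function('V')(o, X) = Pow(Add(Mul(2, X), Mul(X, o)), Rational(1, 2)) (Function('V')(o, X) = Pow(Add(Add(Mul(X, o), X), X), Rational(1, 2)) = Pow(Add(Add(X, Mul(X, o)), X), Rational(1, 2)) = Pow(Add(Mul(2, X), Mul(X, o)), Rational(1, 2)))
Function('c')(t) = Add(-8, Mul(-2, t)) (Function('c')(t) = Add(-8, Mul(Mul(t, -2), 1)) = Add(-8, Mul(Mul(-2, t), 1)) = Add(-8, Mul(-2, t)))
Pow(Add(Function('c')(Function('V')(-3, 0)), Add(-15, Mul(-1, 30))), 2) = Pow(Add(Add(-8, Mul(-2, Pow(Mul(0, Add(2, -3)), Rational(1, 2)))), Add(-15, Mul(-1, 30))), 2) = Pow(Add(Add(-8, Mul(-2, Pow(Mul(0, -1), Rational(1, 2)))), Add(-15, -30)), 2) = Pow(Add(Add(-8, Mul(-2, Pow(0, Rational(1, 2)))), -45), 2) = Pow(Add(Add(-8, Mul(-2, 0)), -45), 2) = Pow(Add(Add(-8, 0), -45), 2) = Pow(Add(-8, -45), 2) = Pow(-53, 2) = 2809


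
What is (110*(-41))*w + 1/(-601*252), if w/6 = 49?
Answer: -200816264881/151452 ≈ -1.3259e+6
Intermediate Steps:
w = 294 (w = 6*49 = 294)
(110*(-41))*w + 1/(-601*252) = (110*(-41))*294 + 1/(-601*252) = -4510*294 + 1/(-151452) = -1325940 - 1/151452 = -200816264881/151452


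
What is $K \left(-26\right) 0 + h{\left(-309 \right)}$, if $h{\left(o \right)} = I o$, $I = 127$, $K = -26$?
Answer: $-39243$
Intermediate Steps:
$h{\left(o \right)} = 127 o$
$K \left(-26\right) 0 + h{\left(-309 \right)} = \left(-26\right) \left(-26\right) 0 + 127 \left(-309\right) = 676 \cdot 0 - 39243 = 0 - 39243 = -39243$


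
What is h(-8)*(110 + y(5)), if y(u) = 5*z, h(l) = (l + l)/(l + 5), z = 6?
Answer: 2240/3 ≈ 746.67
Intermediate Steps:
h(l) = 2*l/(5 + l) (h(l) = (2*l)/(5 + l) = 2*l/(5 + l))
y(u) = 30 (y(u) = 5*6 = 30)
h(-8)*(110 + y(5)) = (2*(-8)/(5 - 8))*(110 + 30) = (2*(-8)/(-3))*140 = (2*(-8)*(-1/3))*140 = (16/3)*140 = 2240/3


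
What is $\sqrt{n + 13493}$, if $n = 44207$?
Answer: $10 \sqrt{577} \approx 240.21$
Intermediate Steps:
$\sqrt{n + 13493} = \sqrt{44207 + 13493} = \sqrt{57700} = 10 \sqrt{577}$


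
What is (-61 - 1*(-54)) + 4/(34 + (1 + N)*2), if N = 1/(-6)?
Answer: -737/107 ≈ -6.8878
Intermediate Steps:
N = -⅙ ≈ -0.16667
(-61 - 1*(-54)) + 4/(34 + (1 + N)*2) = (-61 - 1*(-54)) + 4/(34 + (1 - ⅙)*2) = (-61 + 54) + 4/(34 + (⅚)*2) = -7 + 4/(34 + 5/3) = -7 + 4/(107/3) = -7 + (3/107)*4 = -7 + 12/107 = -737/107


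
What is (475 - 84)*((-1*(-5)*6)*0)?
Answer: 0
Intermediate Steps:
(475 - 84)*((-1*(-5)*6)*0) = 391*((5*6)*0) = 391*(30*0) = 391*0 = 0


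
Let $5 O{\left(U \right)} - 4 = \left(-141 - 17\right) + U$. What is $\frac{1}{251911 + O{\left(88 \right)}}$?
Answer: $\frac{5}{1259489} \approx 3.9699 \cdot 10^{-6}$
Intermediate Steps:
$O{\left(U \right)} = - \frac{154}{5} + \frac{U}{5}$ ($O{\left(U \right)} = \frac{4}{5} + \frac{\left(-141 - 17\right) + U}{5} = \frac{4}{5} + \frac{-158 + U}{5} = \frac{4}{5} + \left(- \frac{158}{5} + \frac{U}{5}\right) = - \frac{154}{5} + \frac{U}{5}$)
$\frac{1}{251911 + O{\left(88 \right)}} = \frac{1}{251911 + \left(- \frac{154}{5} + \frac{1}{5} \cdot 88\right)} = \frac{1}{251911 + \left(- \frac{154}{5} + \frac{88}{5}\right)} = \frac{1}{251911 - \frac{66}{5}} = \frac{1}{\frac{1259489}{5}} = \frac{5}{1259489}$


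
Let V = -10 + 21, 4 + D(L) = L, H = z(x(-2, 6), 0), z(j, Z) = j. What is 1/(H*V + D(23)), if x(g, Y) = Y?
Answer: 1/85 ≈ 0.011765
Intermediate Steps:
H = 6
D(L) = -4 + L
V = 11
1/(H*V + D(23)) = 1/(6*11 + (-4 + 23)) = 1/(66 + 19) = 1/85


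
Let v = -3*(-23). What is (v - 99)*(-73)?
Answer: 2190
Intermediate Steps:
v = 69
(v - 99)*(-73) = (69 - 99)*(-73) = -30*(-73) = 2190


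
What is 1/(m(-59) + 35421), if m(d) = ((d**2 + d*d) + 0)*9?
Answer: 1/98079 ≈ 1.0196e-5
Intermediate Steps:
m(d) = 18*d**2 (m(d) = ((d**2 + d**2) + 0)*9 = (2*d**2 + 0)*9 = (2*d**2)*9 = 18*d**2)
1/(m(-59) + 35421) = 1/(18*(-59)**2 + 35421) = 1/(18*3481 + 35421) = 1/(62658 + 35421) = 1/98079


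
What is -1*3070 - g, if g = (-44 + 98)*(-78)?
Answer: 1142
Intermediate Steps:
g = -4212 (g = 54*(-78) = -4212)
-1*3070 - g = -1*3070 - 1*(-4212) = -3070 + 4212 = 1142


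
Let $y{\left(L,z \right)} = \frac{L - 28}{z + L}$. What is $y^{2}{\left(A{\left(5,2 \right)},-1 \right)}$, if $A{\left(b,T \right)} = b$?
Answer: $\frac{529}{16} \approx 33.063$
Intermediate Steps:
$y{\left(L,z \right)} = \frac{-28 + L}{L + z}$
$y^{2}{\left(A{\left(5,2 \right)},-1 \right)} = \left(\frac{-28 + 5}{5 - 1}\right)^{2} = \left(\frac{1}{4} \left(-23\right)\right)^{2} = \left(- \frac{23}{4}\right)^{2} = \frac{529}{16}$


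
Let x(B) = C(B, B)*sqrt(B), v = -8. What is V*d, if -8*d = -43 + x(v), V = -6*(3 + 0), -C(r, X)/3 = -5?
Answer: -387/4 + 135*I*sqrt(2)/2 ≈ -96.75 + 95.459*I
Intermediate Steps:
C(r, X) = 15 (C(r, X) = -3*(-5) = 15)
x(B) = 15*sqrt(B)
V = -18 (V = -6*3 = -18)
d = 43/8 - 15*I*sqrt(2)/4 (d = -(-43 + 15*sqrt(-8))/8 = -(-43 + 15*(2*I*sqrt(2)))/8 = -(-43 + 30*I*sqrt(2))/8 = 43/8 - 15*I*sqrt(2)/4 ≈ 5.375 - 5.3033*I)
V*d = -18*(43/8 - 15*I*sqrt(2)/4) = -387/4 + 135*I*sqrt(2)/2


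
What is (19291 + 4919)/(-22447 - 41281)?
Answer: -12105/31864 ≈ -0.37990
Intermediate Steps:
(19291 + 4919)/(-22447 - 41281) = 24210/(-63728) = 24210*(-1/63728) = -12105/31864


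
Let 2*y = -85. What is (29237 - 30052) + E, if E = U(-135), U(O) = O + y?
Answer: -1985/2 ≈ -992.50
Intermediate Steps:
y = -85/2 (y = (½)*(-85) = -85/2 ≈ -42.500)
U(O) = -85/2 + O (U(O) = O - 85/2 = -85/2 + O)
E = -355/2 (E = -85/2 - 135 = -355/2 ≈ -177.50)
(29237 - 30052) + E = (29237 - 30052) - 355/2 = -815 - 355/2 = -1985/2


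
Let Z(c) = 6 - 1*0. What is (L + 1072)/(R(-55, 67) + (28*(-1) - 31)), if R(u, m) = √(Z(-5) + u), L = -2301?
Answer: 72511/3530 + 8603*I/3530 ≈ 20.541 + 2.4371*I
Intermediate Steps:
Z(c) = 6 (Z(c) = 6 + 0 = 6)
R(u, m) = √(6 + u)
(L + 1072)/(R(-55, 67) + (28*(-1) - 31)) = (-2301 + 1072)/(√(6 - 55) + (28*(-1) - 31)) = -1229/(√(-49) + (-28 - 31)) = -1229/(7*I - 59) = -1229*(-59 - 7*I)/3530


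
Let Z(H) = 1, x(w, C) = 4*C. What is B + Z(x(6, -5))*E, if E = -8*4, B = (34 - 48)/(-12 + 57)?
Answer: -1454/45 ≈ -32.311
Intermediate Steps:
B = -14/45 ≈ -0.31111
E = -32
B + Z(x(6, -5))*E = -14/45 + 1*(-32) = -14/45 - 32 = -1454/45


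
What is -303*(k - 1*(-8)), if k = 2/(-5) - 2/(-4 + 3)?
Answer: -14544/5 ≈ -2908.8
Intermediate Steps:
k = 8/5 (k = 2*(-⅕) - 2/(-1) = -⅖ - 2*(-1) = -⅖ + 2 = 8/5 ≈ 1.6000)
-303*(k - 1*(-8)) = -303*(8/5 - 1*(-8)) = -303*(8/5 + 8) = -303*48/5 = -14544/5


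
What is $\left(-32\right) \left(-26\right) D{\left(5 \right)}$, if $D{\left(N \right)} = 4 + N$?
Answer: $7488$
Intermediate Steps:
$\left(-32\right) \left(-26\right) D{\left(5 \right)} = \left(-32\right) \left(-26\right) \left(4 + 5\right) = 832 \cdot 9 = 7488$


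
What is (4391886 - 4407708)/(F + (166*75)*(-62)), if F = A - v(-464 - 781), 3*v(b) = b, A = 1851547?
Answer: -7911/540031 ≈ -0.014649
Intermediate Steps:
v(b) = b/3
F = 1851962 (F = 1851547 - (-464 - 781)/3 = 1851547 - (-1245)/3 = 1851547 - 1*(-415) = 1851547 + 415 = 1851962)
(4391886 - 4407708)/(F + (166*75)*(-62)) = (4391886 - 4407708)/(1851962 + (166*75)*(-62)) = -15822/(1851962 + 12450*(-62)) = -15822/(1851962 - 771900) = -15822/1080062 = -15822*1/1080062 = -7911/540031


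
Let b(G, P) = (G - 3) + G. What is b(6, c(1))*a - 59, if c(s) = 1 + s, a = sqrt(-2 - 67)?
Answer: -59 + 9*I*sqrt(69) ≈ -59.0 + 74.76*I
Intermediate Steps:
a = I*sqrt(69) (a = sqrt(-69) = I*sqrt(69) ≈ 8.3066*I)
b(G, P) = -3 + 2*G (b(G, P) = (-3 + G) + G = -3 + 2*G)
b(6, c(1))*a - 59 = (-3 + 2*6)*(I*sqrt(69)) - 59 = (-3 + 12)*(I*sqrt(69)) - 59 = 9*(I*sqrt(69)) - 59 = 9*I*sqrt(69) - 59 = -59 + 9*I*sqrt(69)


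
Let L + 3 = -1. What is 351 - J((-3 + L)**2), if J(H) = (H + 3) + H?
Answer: 250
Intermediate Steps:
L = -4 (L = -3 - 1 = -4)
J(H) = 3 + 2*H (J(H) = (3 + H) + H = 3 + 2*H)
351 - J((-3 + L)**2) = 351 - (3 + 2*(-3 - 4)**2) = 351 - (3 + 2*(-7)**2) = 351 - (3 + 2*49) = 351 - (3 + 98) = 351 - 1*101 = 351 - 101 = 250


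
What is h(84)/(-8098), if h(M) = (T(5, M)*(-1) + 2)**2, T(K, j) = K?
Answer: -9/8098 ≈ -0.0011114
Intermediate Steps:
h(M) = 9 (h(M) = (5*(-1) + 2)**2 = (-5 + 2)**2 = (-3)**2 = 9)
h(84)/(-8098) = 9/(-8098) = 9*(-1/8098) = -9/8098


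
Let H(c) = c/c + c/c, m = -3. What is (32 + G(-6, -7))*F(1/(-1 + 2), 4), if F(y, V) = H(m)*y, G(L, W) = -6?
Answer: 52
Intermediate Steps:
H(c) = 2 (H(c) = 1 + 1 = 2)
F(y, V) = 2*y
(32 + G(-6, -7))*F(1/(-1 + 2), 4) = (32 - 6)*(2/(-1 + 2)) = 26*(2/1) = 26*(2*1) = 26*2 = 52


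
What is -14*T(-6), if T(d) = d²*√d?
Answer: -504*I*√6 ≈ -1234.5*I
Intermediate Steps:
T(d) = d^(5/2)
-14*T(-6) = -504*I*√6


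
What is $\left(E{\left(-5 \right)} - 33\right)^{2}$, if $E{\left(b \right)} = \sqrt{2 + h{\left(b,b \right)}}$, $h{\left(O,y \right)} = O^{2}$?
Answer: $1116 - 198 \sqrt{3} \approx 773.05$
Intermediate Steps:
$E{\left(b \right)} = \sqrt{2 + b^{2}}$
$\left(E{\left(-5 \right)} - 33\right)^{2} = \left(\sqrt{2 + \left(-5\right)^{2}} - 33\right)^{2} = \left(\sqrt{2 + 25} - 33\right)^{2} = \left(\sqrt{27} - 33\right)^{2} = \left(3 \sqrt{3} - 33\right)^{2} = \left(-33 + 3 \sqrt{3}\right)^{2}$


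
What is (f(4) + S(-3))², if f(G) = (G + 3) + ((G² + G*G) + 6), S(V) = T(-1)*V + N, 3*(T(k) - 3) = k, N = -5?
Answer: 1024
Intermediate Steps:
T(k) = 3 + k/3
S(V) = -5 + 8*V/3 (S(V) = (3 + (⅓)*(-1))*V - 5 = (3 - ⅓)*V - 5 = 8*V/3 - 5 = -5 + 8*V/3)
f(G) = 9 + G + 2*G² (f(G) = (3 + G) + ((G² + G²) + 6) = (3 + G) + (2*G² + 6) = (3 + G) + (6 + 2*G²) = 9 + G + 2*G²)
(f(4) + S(-3))² = ((9 + 4 + 2*4²) + (-5 + (8/3)*(-3)))² = ((9 + 4 + 2*16) + (-5 - 8))² = ((9 + 4 + 32) - 13)² = (45 - 13)² = 32² = 1024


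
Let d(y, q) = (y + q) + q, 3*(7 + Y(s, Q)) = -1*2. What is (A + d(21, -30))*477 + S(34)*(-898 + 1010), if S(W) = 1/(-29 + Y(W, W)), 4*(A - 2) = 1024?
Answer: 5745297/55 ≈ 1.0446e+5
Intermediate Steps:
Y(s, Q) = -23/3 (Y(s, Q) = -7 + (-1*2)/3 = -7 + (⅓)*(-2) = -7 - ⅔ = -23/3)
A = 258 (A = 2 + (¼)*1024 = 2 + 256 = 258)
d(y, q) = y + 2*q (d(y, q) = (q + y) + q = y + 2*q)
S(W) = -3/110 (S(W) = 1/(-29 - 23/3) = 1/(-110/3) = -3/110)
(A + d(21, -30))*477 + S(34)*(-898 + 1010) = (258 + (21 + 2*(-30)))*477 - 3*(-898 + 1010)/110 = (258 + (21 - 60))*477 - 3/110*112 = (258 - 39)*477 - 168/55 = 219*477 - 168/55 = 104463 - 168/55 = 5745297/55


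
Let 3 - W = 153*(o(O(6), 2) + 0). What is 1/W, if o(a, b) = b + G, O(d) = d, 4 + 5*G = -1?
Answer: -1/150 ≈ -0.0066667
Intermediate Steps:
G = -1 (G = -⅘ + (⅕)*(-1) = -⅘ - ⅕ = -1)
o(a, b) = -1 + b (o(a, b) = b - 1 = -1 + b)
W = -150 (W = 3 - 153*((-1 + 2) + 0) = 3 - 153*(1 + 0) = 3 - 153 = -150)
1/W = 1/(-150) = -1/150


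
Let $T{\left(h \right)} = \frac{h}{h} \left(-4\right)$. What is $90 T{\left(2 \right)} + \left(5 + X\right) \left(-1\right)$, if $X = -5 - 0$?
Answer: $-360$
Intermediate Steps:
$X = -5$ ($X = -5 + 0 = -5$)
$T{\left(h \right)} = -4$ ($T{\left(h \right)} = 1 \left(-4\right) = -4$)
$90 T{\left(2 \right)} + \left(5 + X\right) \left(-1\right) = 90 \left(-4\right) + \left(5 - 5\right) \left(-1\right) = -360 + 0 \left(-1\right) = -360 + 0 = -360$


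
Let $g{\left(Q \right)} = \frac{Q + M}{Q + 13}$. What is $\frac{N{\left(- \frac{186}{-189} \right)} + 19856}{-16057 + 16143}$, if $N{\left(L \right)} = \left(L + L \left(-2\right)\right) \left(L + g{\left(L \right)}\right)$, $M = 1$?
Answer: $\frac{34713190985}{150357627} \approx 230.87$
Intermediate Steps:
$g{\left(Q \right)} = \frac{1 + Q}{13 + Q}$ ($g{\left(Q \right)} = \frac{Q + 1}{Q + 13} = \frac{1 + Q}{13 + Q}$)
$N{\left(L \right)} = - L \left(L + \frac{1 + L}{13 + L}\right)$ ($N{\left(L \right)} = \left(L + L \left(-2\right)\right) \left(L + \frac{1 + L}{13 + L}\right) = \left(L - 2 L\right) \left(L + \frac{1 + L}{13 + L}\right) = - L \left(L + \frac{1 + L}{13 + L}\right)$)
$\frac{N{\left(- \frac{186}{-189} \right)} + 19856}{-16057 + 16143} = \frac{- \frac{- \frac{186}{-189} \left(1 - \frac{186}{-189} + - \frac{186}{-189} \left(13 - \frac{186}{-189}\right)\right)}{13 - \frac{186}{-189}} + 19856}{-16057 + 16143} = \frac{- \frac{\left(-186\right) \left(- \frac{1}{189}\right) \left(1 - - \frac{62}{63} + \left(-186\right) \left(- \frac{1}{189}\right) \left(13 - - \frac{62}{63}\right)\right)}{13 - - \frac{62}{63}} + 19856}{86} = \left(\left(-1\right) \frac{62}{63} \frac{1}{13 + \frac{62}{63}} \left(1 + \frac{62}{63} + \frac{62 \left(13 + \frac{62}{63}\right)}{63}\right) + 19856\right) \frac{1}{86} = \left(\left(-1\right) \frac{62}{63} \frac{1}{\frac{881}{63}} \left(1 + \frac{62}{63} + \frac{62}{63} \cdot \frac{881}{63}\right) + 19856\right) \frac{1}{86} = \left(\left(-1\right) \frac{62}{63} \cdot \frac{63}{881} \left(1 + \frac{62}{63} + \frac{54622}{3969}\right) + 19856\right) \frac{1}{86} = \left(\left(-1\right) \frac{62}{63} \cdot \frac{63}{881} \cdot \frac{62497}{3969} + 19856\right) \frac{1}{86} = \left(- \frac{3874814}{3496689} + 19856\right) \frac{1}{86} = \frac{69426381970}{3496689} \cdot \frac{1}{86} = \frac{34713190985}{150357627}$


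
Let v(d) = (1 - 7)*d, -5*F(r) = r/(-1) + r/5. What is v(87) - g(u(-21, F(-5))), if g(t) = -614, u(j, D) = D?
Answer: 92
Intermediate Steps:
F(r) = 4*r/25 (F(r) = -(r/(-1) + r/5)/5 = -(r*(-1) + r*(⅕))/5 = -(-r + r/5)/5 = -(-4)*r/25 = 4*r/25)
v(d) = -6*d
v(87) - g(u(-21, F(-5))) = -6*87 - 1*(-614) = -522 + 614 = 92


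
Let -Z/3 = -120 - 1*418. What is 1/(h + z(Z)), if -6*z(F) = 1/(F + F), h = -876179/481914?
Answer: -518539464/942795377 ≈ -0.55000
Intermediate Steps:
h = -876179/481914 (h = -876179*1/481914 = -876179/481914 ≈ -1.8181)
Z = 1614 (Z = -3*(-120 - 1*418) = -3*(-120 - 418) = -3*(-538) = 1614)
z(F) = -1/(12*F) (z(F) = -1/(6*(F + F)) = -1/(2*F)/6 = -1/(12*F))
1/(h + z(Z)) = 1/(-876179/481914 - 1/12/1614) = 1/(-876179/481914 - 1/12*1/1614) = 1/(-876179/481914 - 1/19368) = 1/(-942795377/518539464) = -518539464/942795377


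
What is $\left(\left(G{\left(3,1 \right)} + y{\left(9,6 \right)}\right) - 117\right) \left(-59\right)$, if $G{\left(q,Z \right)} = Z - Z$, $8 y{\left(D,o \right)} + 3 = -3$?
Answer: $\frac{27789}{4} \approx 6947.3$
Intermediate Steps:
$y{\left(D,o \right)} = - \frac{3}{4}$ ($y{\left(D,o \right)} = - \frac{3}{8} + \frac{1}{8} \left(-3\right) = - \frac{3}{8} - \frac{3}{8} = - \frac{3}{4}$)
$G{\left(q,Z \right)} = 0$
$\left(\left(G{\left(3,1 \right)} + y{\left(9,6 \right)}\right) - 117\right) \left(-59\right) = \left(\left(0 - \frac{3}{4}\right) - 117\right) \left(-59\right) = \left(- \frac{3}{4} - 117\right) \left(-59\right) = \left(- \frac{471}{4}\right) \left(-59\right) = \frac{27789}{4}$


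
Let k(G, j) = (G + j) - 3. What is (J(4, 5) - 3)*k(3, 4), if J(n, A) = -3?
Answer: -24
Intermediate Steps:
k(G, j) = -3 + G + j
(J(4, 5) - 3)*k(3, 4) = (-3 - 3)*(-3 + 3 + 4) = -6*4 = -24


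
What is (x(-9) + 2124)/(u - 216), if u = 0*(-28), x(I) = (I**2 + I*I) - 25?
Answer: -2261/216 ≈ -10.468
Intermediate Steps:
x(I) = -25 + 2*I**2 (x(I) = (I**2 + I**2) - 25 = 2*I**2 - 25 = -25 + 2*I**2)
u = 0
(x(-9) + 2124)/(u - 216) = ((-25 + 2*(-9)**2) + 2124)/(0 - 216) = ((-25 + 2*81) + 2124)/(-216) = ((-25 + 162) + 2124)*(-1/216) = (137 + 2124)*(-1/216) = 2261*(-1/216) = -2261/216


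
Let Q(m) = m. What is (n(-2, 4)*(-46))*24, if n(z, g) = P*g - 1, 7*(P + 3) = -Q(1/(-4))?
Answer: 99360/7 ≈ 14194.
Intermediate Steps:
P = -83/28 (P = -3 + (-1/(-4))/7 = -3 + (-1*(-1/4))/7 = -3 + (1/7)*(1/4) = -3 + 1/28 = -83/28 ≈ -2.9643)
n(z, g) = -1 - 83*g/28 (n(z, g) = -83*g/28 - 1 = -1 - 83*g/28)
(n(-2, 4)*(-46))*24 = ((-1 - 83/28*4)*(-46))*24 = ((-1 - 83/7)*(-46))*24 = -90/7*(-46)*24 = (4140/7)*24 = 99360/7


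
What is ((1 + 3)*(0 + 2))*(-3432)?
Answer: -27456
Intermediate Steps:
((1 + 3)*(0 + 2))*(-3432) = (4*2)*(-3432) = 8*(-3432) = -27456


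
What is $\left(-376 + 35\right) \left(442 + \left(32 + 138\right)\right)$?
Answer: $-208692$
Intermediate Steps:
$\left(-376 + 35\right) \left(442 + \left(32 + 138\right)\right) = - 341 \left(442 + 170\right) = \left(-341\right) 612 = -208692$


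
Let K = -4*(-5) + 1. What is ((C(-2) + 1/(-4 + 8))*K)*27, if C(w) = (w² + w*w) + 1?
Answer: 20979/4 ≈ 5244.8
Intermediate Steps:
C(w) = 1 + 2*w² (C(w) = (w² + w²) + 1 = 2*w² + 1 = 1 + 2*w²)
K = 21 (K = 20 + 1 = 21)
((C(-2) + 1/(-4 + 8))*K)*27 = (((1 + 2*(-2)²) + 1/(-4 + 8))*21)*27 = (((1 + 2*4) + 1/4)*21)*27 = (((1 + 8) + ¼)*21)*27 = ((9 + ¼)*21)*27 = ((37/4)*21)*27 = (777/4)*27 = 20979/4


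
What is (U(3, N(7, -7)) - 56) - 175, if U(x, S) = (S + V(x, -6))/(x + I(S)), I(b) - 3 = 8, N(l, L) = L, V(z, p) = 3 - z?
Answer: -463/2 ≈ -231.50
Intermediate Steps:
I(b) = 11 (I(b) = 3 + 8 = 11)
U(x, S) = (3 + S - x)/(11 + x) (U(x, S) = (S + (3 - x))/(x + 11) = (3 + S - x)/(11 + x))
(U(3, N(7, -7)) - 56) - 175 = ((3 - 7 - 1*3)/(11 + 3) - 56) - 175 = ((3 - 7 - 3)/14 - 56) - 175 = ((1/14)*(-7) - 56) - 175 = (-½ - 56) - 175 = -113/2 - 175 = -463/2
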